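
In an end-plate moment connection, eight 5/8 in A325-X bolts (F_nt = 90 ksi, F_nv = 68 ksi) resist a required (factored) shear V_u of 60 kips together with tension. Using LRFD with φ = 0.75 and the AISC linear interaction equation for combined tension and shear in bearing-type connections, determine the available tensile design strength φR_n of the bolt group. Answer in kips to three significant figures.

136 kips

A_b = π·0.625²/4 = 0.3068 in²; f_rv = 60 / (8 × 0.3068) = 24.45 ksi.
F'_nt = 1.3 F_nt − (F_nt / φF_nv) f_rv = 1.3·90 − (90/(0.75·68))·24.45 = 73.86 ksi, capped at F_nt → F'_nt = 73.86 ksi.
R_n = F'_nt · A_b · n = 73.86 × 0.3068 × 8 = 181.3 kips.
Design strength φR_n = 0.75 × 181.3 = 136 kips.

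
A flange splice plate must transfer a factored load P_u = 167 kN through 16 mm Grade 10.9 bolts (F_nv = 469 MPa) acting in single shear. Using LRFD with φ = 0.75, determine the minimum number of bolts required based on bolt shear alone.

A_b = π·16²/4 = 201.1 mm².
Per-bolt design strength φR_n = 0.75 × 469 × 201.1 × 1 / 1000 = 70.72 kN.
n ≥ 167 / 70.72 = 2.361 → use 3 bolts.

3 bolts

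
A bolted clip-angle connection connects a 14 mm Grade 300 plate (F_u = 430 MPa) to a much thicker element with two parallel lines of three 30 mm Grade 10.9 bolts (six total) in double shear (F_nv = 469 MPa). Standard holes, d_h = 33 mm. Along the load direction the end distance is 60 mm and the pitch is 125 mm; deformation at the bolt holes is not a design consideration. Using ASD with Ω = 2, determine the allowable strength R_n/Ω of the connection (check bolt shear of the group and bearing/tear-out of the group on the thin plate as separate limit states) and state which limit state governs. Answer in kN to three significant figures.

Bolt shear: A_b = π·30²/4 = 706.9 mm²; R_n = 469 × 706.9 × 6 × 2 / 1000 = 3978 kN → 3978 / 2 = 1990 kN.
Bearing (1.5 l_c t F_u ≤ 3.0 d t F_u): upper limit = 3.0·30·14·430 / 1000 = 541.8 kN.
  Edge l_c = 60 − 33/2 = 43.5 → r_n = 392.8 kN; interior l_c = 125 − 33 = 92 → r_n = 541.8 kN.
  R_n,bearing = 2·392.8 + 4·541.8 = 2953 kN → 2953 / 2 = 1480 kN.
Bearing governs: 1480 kN.

1480 kN (bearing governs)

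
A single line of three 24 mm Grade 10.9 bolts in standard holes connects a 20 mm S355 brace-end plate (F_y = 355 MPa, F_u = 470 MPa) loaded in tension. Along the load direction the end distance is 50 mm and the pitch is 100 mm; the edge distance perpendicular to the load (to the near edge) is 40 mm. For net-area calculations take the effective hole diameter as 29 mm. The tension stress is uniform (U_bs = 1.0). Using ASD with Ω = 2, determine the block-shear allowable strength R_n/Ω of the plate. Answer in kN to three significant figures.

Shear plane L_v = 50 + 2·100 = 250 mm; A_gv = 250 × 20 = 5000 mm².
A_nv = (250 − 2.5·29) × 20 = 3550 mm².
A_nt = (40 − 0.5·29) × 20 = 510 mm².
0.6 F_u A_nv = 1001 kN; 0.6 F_y A_gv = 1065 kN → shear rupture governs the shear term.
R_n = 1001 + 1.0 × 470 × 510 / 1000 = 1241 kN.
Allowable strength R_n/Ω = 1241 / 2 = 620 kN.

620 kN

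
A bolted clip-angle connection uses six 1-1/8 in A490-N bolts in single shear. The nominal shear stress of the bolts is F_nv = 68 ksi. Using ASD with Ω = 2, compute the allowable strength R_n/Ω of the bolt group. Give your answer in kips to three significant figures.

203 kips

A_b = π × 1.125² / 4 = 0.994 in².
R_n = F_nv · A_b · n · n_s = 68 × 0.994 × 6 × 1 = 405.6 kips.
Allowable strength R_n/Ω = 405.6 / 2 = 203 kips.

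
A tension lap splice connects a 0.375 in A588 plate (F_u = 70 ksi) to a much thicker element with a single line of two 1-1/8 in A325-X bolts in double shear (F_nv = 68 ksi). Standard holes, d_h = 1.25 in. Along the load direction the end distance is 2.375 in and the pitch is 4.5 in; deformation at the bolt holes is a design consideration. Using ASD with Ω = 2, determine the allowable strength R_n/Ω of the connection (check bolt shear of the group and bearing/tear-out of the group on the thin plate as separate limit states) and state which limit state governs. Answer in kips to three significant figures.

63 kips (bearing governs)

Bolt shear: A_b = π·1.125²/4 = 0.994 in²; R_n = 68 × 0.994 × 2 × 2 = 270.4 kips → 270.4 / 2 = 135 kips.
Bearing (1.2 l_c t F_u ≤ 2.4 d t F_u): upper limit = 2.4·1.125·0.375·70 = 70.88 kips.
  Edge l_c = 2.375 − 1.25/2 = 1.75 → r_n = 55.13 kips; interior l_c = 4.5 − 1.25 = 3.25 → r_n = 70.88 kips.
  R_n,bearing = 1·55.13 + 1·70.88 = 126 kips → 126 / 2 = 63 kips.
Bearing governs: 63 kips.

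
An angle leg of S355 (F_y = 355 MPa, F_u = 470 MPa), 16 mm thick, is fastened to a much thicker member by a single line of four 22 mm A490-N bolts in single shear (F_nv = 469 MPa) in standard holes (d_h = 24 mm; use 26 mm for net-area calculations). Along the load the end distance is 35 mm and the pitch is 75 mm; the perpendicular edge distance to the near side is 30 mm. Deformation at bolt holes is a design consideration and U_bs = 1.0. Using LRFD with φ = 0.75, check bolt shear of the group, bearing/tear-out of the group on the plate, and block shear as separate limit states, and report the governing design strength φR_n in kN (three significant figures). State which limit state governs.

535 kN (bolt shear governs)

Bolt shear: A_b = π·22²/4 = 380.1 mm²; R_n = 469 × 380.1 × 4 × 1 / 1000 = 713.1 kN → 0.75 × 713.1 = 535 kN.
Bearing: edge l_c = 23, r_n = 207.6 kN; interior l_c = 51, r_n = 397.1 kN; R_n = 207.6 + 3·397.1 = 1399 kN → 1050 kN.
Block shear: A_gv = 4160, A_nv = 2704, A_nt = 272 mm²; R_n = min(0.6F_uA_nv, 0.6F_yA_gv) + U_bs·F_u·A_nt = 890.4 kN → 668 kN.
Bolt shear governs: 535 kN.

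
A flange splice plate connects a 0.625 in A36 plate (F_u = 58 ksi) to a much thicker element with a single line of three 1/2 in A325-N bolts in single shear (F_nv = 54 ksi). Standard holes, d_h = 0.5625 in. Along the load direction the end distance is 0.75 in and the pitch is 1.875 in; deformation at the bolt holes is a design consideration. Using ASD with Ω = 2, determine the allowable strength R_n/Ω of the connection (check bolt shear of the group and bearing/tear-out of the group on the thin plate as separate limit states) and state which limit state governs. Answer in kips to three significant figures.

15.9 kips (bolt shear governs)

Bolt shear: A_b = π·0.5²/4 = 0.1963 in²; R_n = 54 × 0.1963 × 3 × 1 = 31.81 kips → 31.81 / 2 = 15.9 kips.
Bearing (1.2 l_c t F_u ≤ 2.4 d t F_u): upper limit = 2.4·0.5·0.625·58 = 43.5 kips.
  Edge l_c = 0.75 − 0.5625/2 = 0.4688 → r_n = 20.39 kips; interior l_c = 1.875 − 0.5625 = 1.312 → r_n = 43.5 kips.
  R_n,bearing = 1·20.39 + 2·43.5 = 107.4 kips → 107.4 / 2 = 53.7 kips.
Bolt shear governs: 15.9 kips.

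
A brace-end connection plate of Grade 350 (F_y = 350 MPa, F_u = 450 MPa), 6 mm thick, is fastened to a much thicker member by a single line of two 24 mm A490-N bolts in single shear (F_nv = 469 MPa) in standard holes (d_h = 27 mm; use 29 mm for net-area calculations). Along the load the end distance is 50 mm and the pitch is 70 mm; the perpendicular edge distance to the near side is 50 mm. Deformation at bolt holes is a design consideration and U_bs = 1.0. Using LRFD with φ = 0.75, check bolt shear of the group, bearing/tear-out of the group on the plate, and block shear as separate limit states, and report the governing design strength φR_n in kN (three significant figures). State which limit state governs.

Bolt shear: A_b = π·24²/4 = 452.4 mm²; R_n = 469 × 452.4 × 2 × 1 / 1000 = 424.3 kN → 0.75 × 424.3 = 318 kN.
Bearing: edge l_c = 36.5, r_n = 118.3 kN; interior l_c = 43, r_n = 139.3 kN; R_n = 118.3 + 1·139.3 = 257.6 kN → 193 kN.
Block shear: A_gv = 720, A_nv = 459, A_nt = 213 mm²; R_n = min(0.6F_uA_nv, 0.6F_yA_gv) + U_bs·F_u·A_nt = 219.8 kN → 165 kN.
Block shear governs: 165 kN.

165 kN (block shear governs)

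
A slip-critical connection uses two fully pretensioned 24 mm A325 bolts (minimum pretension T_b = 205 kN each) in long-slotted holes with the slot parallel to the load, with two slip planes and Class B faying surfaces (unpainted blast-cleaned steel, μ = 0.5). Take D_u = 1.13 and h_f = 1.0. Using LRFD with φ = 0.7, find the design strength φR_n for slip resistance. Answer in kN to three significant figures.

R_n = μ · D_u · h_f · T_b · n_s · n_b = 0.5 × 1.13 × 1.0 × 205 × 2 × 2 = 463.3 kN.
Design strength φR_n = 0.7 × 463.3 = 324 kN.

324 kN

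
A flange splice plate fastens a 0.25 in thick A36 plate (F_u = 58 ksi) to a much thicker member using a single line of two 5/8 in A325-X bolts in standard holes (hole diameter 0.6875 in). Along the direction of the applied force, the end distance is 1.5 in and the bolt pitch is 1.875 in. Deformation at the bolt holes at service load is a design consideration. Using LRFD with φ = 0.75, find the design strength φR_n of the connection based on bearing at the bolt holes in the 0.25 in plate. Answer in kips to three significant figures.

Per bolt r_n = 1.2 l_c t F_u ≤ 2.4 d t F_u; upper limit = 2.4 × 0.625 × 0.25 × 58 = 21.75 kips.
Edge bolt: l_c = 1.5 − 0.6875/2 = 1.156 in → 1.2 × 1.156 × 0.25 × 58 = 20.12 → r_n = 20.12 kips.
Interior bolts: l_c = 1.875 − 0.6875 = 1.188 in → 1.2 × 1.188 × 0.25 × 58 = 20.66 → r_n = 20.66 kips.
R_n = 1 × 20.12 + 1 × 20.66 = 40.78 kips.
Design strength φR_n = 0.75 × 40.78 = 30.6 kips.

30.6 kips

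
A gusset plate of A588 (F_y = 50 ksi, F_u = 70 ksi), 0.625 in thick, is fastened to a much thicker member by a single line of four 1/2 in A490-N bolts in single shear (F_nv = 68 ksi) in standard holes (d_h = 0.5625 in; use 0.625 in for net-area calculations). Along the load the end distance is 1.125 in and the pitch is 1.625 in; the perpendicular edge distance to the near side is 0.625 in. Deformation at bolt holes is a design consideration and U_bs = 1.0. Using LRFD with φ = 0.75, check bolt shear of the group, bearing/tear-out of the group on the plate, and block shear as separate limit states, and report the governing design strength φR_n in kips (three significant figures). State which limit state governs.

40.1 kips (bolt shear governs)

Bolt shear: A_b = π·0.5²/4 = 0.1963 in²; R_n = 68 × 0.1963 × 4 × 1 = 53.41 kips → 0.75 × 53.41 = 40.1 kips.
Bearing: edge l_c = 0.8438, r_n = 44.3 kips; interior l_c = 1.062, r_n = 52.5 kips; R_n = 44.3 + 3·52.5 = 201.8 kips → 151 kips.
Block shear: A_gv = 3.75, A_nv = 2.383, A_nt = 0.1953 in²; R_n = min(0.6F_uA_nv, 0.6F_yA_gv) + U_bs·F_u·A_nt = 113.8 kips → 85.3 kips.
Bolt shear governs: 40.1 kips.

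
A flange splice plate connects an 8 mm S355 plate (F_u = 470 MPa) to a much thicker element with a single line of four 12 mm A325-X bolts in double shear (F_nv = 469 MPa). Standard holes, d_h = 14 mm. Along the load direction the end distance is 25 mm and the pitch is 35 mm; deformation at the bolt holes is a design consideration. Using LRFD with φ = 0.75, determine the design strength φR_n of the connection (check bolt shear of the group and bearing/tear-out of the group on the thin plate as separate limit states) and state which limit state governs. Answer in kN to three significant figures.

274 kN (bearing governs)

Bolt shear: A_b = π·12²/4 = 113.1 mm²; R_n = 469 × 113.1 × 4 × 2 / 1000 = 424.3 kN → 0.75 × 424.3 = 318 kN.
Bearing (1.2 l_c t F_u ≤ 2.4 d t F_u): upper limit = 2.4·12·8·470 / 1000 = 108.3 kN.
  Edge l_c = 25 − 14/2 = 18 → r_n = 81.22 kN; interior l_c = 35 − 14 = 21 → r_n = 94.75 kN.
  R_n,bearing = 1·81.22 + 3·94.75 = 365.5 kN → 0.75 × 365.5 = 274 kN.
Bearing governs: 274 kN.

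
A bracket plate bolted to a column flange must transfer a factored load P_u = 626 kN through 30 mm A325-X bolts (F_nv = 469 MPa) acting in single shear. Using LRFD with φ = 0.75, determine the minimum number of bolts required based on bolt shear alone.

A_b = π·30²/4 = 706.9 mm².
Per-bolt design strength φR_n = 0.75 × 469 × 706.9 × 1 / 1000 = 248.6 kN.
n ≥ 626 / 248.6 = 2.518 → use 3 bolts.

3 bolts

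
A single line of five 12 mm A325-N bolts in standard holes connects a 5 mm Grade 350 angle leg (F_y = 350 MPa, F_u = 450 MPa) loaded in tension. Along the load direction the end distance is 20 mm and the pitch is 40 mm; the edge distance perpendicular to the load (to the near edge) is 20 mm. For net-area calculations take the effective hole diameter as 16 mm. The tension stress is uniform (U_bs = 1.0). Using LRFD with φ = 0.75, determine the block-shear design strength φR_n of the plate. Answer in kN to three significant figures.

130 kN

Shear plane L_v = 20 + 4·40 = 180 mm; A_gv = 180 × 5 = 900 mm².
A_nv = (180 − 4.5·16) × 5 = 540 mm².
A_nt = (20 − 0.5·16) × 5 = 60 mm².
0.6 F_u A_nv = 145.8 kN; 0.6 F_y A_gv = 189 kN → shear rupture governs the shear term.
R_n = 145.8 + 1.0 × 450 × 60 / 1000 = 172.8 kN.
Design strength φR_n = 0.75 × 172.8 = 130 kN.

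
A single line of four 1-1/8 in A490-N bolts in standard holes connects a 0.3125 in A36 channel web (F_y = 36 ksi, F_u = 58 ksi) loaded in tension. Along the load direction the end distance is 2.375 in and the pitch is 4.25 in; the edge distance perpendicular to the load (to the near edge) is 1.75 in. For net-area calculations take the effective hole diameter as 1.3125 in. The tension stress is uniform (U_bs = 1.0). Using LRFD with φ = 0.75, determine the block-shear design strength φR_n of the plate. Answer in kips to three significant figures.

Shear plane L_v = 2.375 + 3·4.25 = 15.12 in; A_gv = 15.12 × 0.3125 = 4.727 in².
A_nv = (15.12 − 3.5·1.3125) × 0.3125 = 3.291 in².
A_nt = (1.75 − 0.5·1.3125) × 0.3125 = 0.3418 in².
0.6 F_u A_nv = 114.5 kips; 0.6 F_y A_gv = 102.1 kips → shear yielding governs the shear term.
R_n = 102.1 + 1.0 × 58 × 0.3418 = 121.9 kips.
Design strength φR_n = 0.75 × 121.9 = 91.4 kips.

91.4 kips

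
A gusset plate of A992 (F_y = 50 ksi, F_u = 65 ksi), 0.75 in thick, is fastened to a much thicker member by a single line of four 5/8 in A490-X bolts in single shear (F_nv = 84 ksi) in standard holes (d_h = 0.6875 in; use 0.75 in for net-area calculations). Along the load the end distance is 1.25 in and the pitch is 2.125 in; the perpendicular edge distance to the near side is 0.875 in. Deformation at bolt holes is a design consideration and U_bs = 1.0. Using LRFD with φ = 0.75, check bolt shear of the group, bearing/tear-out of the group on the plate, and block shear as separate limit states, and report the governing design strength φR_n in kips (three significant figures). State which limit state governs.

Bolt shear: A_b = π·0.625²/4 = 0.3068 in²; R_n = 84 × 0.3068 × 4 × 1 = 103.1 kips → 0.75 × 103.1 = 77.3 kips.
Bearing: edge l_c = 0.9062, r_n = 53.02 kips; interior l_c = 1.438, r_n = 73.12 kips; R_n = 53.02 + 3·73.12 = 272.4 kips → 204 kips.
Block shear: A_gv = 5.719, A_nv = 3.75, A_nt = 0.375 in²; R_n = min(0.6F_uA_nv, 0.6F_yA_gv) + U_bs·F_u·A_nt = 170.6 kips → 128 kips.
Bolt shear governs: 77.3 kips.

77.3 kips (bolt shear governs)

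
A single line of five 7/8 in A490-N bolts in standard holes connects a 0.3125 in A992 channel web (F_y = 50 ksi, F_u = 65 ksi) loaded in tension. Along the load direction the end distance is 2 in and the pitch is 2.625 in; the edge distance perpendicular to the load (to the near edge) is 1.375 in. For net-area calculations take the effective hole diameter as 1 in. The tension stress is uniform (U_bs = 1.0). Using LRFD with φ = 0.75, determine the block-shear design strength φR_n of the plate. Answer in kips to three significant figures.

Shear plane L_v = 2 + 4·2.625 = 12.5 in; A_gv = 12.5 × 0.3125 = 3.906 in².
A_nv = (12.5 − 4.5·1) × 0.3125 = 2.5 in².
A_nt = (1.375 − 0.5·1) × 0.3125 = 0.2734 in².
0.6 F_u A_nv = 97.5 kips; 0.6 F_y A_gv = 117.2 kips → shear rupture governs the shear term.
R_n = 97.5 + 1.0 × 65 × 0.2734 = 115.3 kips.
Design strength φR_n = 0.75 × 115.3 = 86.5 kips.

86.5 kips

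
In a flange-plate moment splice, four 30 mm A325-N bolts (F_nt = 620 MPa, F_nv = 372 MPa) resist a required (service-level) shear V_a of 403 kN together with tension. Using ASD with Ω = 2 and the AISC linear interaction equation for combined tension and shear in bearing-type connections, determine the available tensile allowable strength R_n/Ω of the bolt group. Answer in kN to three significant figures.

A_b = π·30²/4 = 706.9 mm²; f_rv = 403 × 1000 / (4 × 706.9) = 142.5 MPa.
F'_nt = 1.3 F_nt − (Ω F_nt / F_nv) f_rv = 1.3·620 − (2·620/372)·142.5 = 330.9 MPa, capped at F_nt → F'_nt = 330.9 MPa.
R_n = F'_nt · A_b · n = 330.9 × 706.9 × 4 / 1000 = 935.6 kN.
Allowable strength R_n/Ω = 935.6 / 2 = 468 kN.

468 kN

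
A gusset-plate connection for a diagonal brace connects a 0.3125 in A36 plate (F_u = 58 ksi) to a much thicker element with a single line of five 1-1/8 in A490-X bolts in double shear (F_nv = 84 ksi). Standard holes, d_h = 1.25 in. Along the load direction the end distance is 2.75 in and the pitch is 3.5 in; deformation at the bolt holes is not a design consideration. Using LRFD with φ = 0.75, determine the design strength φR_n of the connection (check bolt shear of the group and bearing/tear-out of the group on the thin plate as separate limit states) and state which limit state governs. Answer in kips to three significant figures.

Bolt shear: A_b = π·1.125²/4 = 0.994 in²; R_n = 84 × 0.994 × 5 × 2 = 835 kips → 0.75 × 835 = 626 kips.
Bearing (1.5 l_c t F_u ≤ 3.0 d t F_u): upper limit = 3.0·1.125·0.3125·58 = 61.17 kips.
  Edge l_c = 2.75 − 1.25/2 = 2.125 → r_n = 57.77 kips; interior l_c = 3.5 − 1.25 = 2.25 → r_n = 61.17 kips.
  R_n,bearing = 1·57.77 + 4·61.17 = 302.5 kips → 0.75 × 302.5 = 227 kips.
Bearing governs: 227 kips.

227 kips (bearing governs)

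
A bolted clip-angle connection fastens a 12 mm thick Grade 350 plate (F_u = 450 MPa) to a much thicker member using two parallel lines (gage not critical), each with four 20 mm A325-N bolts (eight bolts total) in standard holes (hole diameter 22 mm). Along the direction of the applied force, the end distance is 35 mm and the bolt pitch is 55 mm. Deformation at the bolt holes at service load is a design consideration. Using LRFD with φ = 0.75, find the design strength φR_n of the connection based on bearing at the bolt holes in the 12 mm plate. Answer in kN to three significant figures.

Per bolt r_n = 1.2 l_c t F_u ≤ 2.4 d t F_u; upper limit = 2.4 × 20 × 12 × 450 / 1000 = 259.2 kN.
Edge bolt: l_c = 35 − 22/2 = 24 mm → 1.2 × 24 × 12 × 450 / 1000 = 155.5 → r_n = 155.5 kN.
Interior bolts: l_c = 55 − 22 = 33 mm → 1.2 × 33 × 12 × 450 / 1000 = 213.8 → r_n = 213.8 kN.
R_n = 2 × 155.5 + 6 × 213.8 = 1594 kN.
Design strength φR_n = 0.75 × 1594 = 1200 kN.

1200 kN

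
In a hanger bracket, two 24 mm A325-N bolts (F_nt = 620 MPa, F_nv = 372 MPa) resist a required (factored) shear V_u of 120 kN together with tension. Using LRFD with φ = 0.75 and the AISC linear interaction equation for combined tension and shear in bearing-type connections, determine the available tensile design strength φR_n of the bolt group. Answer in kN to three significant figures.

A_b = π·24²/4 = 452.4 mm²; f_rv = 120 × 1000 / (2 × 452.4) = 132.6 MPa.
F'_nt = 1.3 F_nt − (F_nt / φF_nv) f_rv = 1.3·620 − (620/(0.75·372))·132.6 = 511.3 MPa, capped at F_nt → F'_nt = 511.3 MPa.
R_n = F'_nt · A_b · n = 511.3 × 452.4 × 2 / 1000 = 462.6 kN.
Design strength φR_n = 0.75 × 462.6 = 347 kN.

347 kN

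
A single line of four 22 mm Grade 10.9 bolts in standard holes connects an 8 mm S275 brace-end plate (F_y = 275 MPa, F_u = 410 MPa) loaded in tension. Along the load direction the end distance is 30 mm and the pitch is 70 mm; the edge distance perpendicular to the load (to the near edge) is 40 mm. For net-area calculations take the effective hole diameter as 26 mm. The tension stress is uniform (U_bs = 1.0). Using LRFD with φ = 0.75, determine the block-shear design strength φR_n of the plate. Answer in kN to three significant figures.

286 kN

Shear plane L_v = 30 + 3·70 = 240 mm; A_gv = 240 × 8 = 1920 mm².
A_nv = (240 − 3.5·26) × 8 = 1192 mm².
A_nt = (40 − 0.5·26) × 8 = 216 mm².
0.6 F_u A_nv = 293.2 kN; 0.6 F_y A_gv = 316.8 kN → shear rupture governs the shear term.
R_n = 293.2 + 1.0 × 410 × 216 / 1000 = 381.8 kN.
Design strength φR_n = 0.75 × 381.8 = 286 kN.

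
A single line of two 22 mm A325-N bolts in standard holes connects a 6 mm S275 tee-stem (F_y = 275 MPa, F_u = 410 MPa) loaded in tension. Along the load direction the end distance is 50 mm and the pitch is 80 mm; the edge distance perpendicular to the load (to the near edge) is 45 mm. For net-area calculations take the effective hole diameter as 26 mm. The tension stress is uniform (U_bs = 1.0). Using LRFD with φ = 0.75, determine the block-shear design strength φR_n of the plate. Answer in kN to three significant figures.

156 kN

Shear plane L_v = 50 + 1·80 = 130 mm; A_gv = 130 × 6 = 780 mm².
A_nv = (130 − 1.5·26) × 6 = 546 mm².
A_nt = (45 − 0.5·26) × 6 = 192 mm².
0.6 F_u A_nv = 134.3 kN; 0.6 F_y A_gv = 128.7 kN → shear yielding governs the shear term.
R_n = 128.7 + 1.0 × 410 × 192 / 1000 = 207.4 kN.
Design strength φR_n = 0.75 × 207.4 = 156 kN.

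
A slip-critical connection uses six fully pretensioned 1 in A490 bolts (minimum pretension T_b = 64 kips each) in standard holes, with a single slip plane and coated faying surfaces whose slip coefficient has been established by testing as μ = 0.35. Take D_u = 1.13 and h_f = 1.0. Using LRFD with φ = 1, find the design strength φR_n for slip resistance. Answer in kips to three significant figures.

R_n = μ · D_u · h_f · T_b · n_s · n_b = 0.35 × 1.13 × 1.0 × 64 × 1 × 6 = 151.9 kips.
Design strength φR_n = 1 × 151.9 = 152 kips.

152 kips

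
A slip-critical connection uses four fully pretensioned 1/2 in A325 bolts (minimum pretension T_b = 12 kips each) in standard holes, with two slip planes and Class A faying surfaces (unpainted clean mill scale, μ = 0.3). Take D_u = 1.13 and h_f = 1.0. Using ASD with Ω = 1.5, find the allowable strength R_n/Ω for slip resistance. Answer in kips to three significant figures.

21.7 kips

R_n = μ · D_u · h_f · T_b · n_s · n_b = 0.3 × 1.13 × 1.0 × 12 × 2 × 4 = 32.54 kips.
Allowable strength R_n/Ω = 32.54 / 1.5 = 21.7 kips.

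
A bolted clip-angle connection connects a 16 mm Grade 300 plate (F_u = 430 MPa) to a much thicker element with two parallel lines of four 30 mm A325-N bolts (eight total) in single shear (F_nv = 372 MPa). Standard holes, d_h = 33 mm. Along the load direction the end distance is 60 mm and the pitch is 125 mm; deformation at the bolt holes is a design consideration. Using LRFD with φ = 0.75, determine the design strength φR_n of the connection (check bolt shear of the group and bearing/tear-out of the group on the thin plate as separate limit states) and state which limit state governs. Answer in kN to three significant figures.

1580 kN (bolt shear governs)

Bolt shear: A_b = π·30²/4 = 706.9 mm²; R_n = 372 × 706.9 × 8 × 1 / 1000 = 2104 kN → 0.75 × 2104 = 1580 kN.
Bearing (1.2 l_c t F_u ≤ 2.4 d t F_u): upper limit = 2.4·30·16·430 / 1000 = 495.4 kN.
  Edge l_c = 60 − 33/2 = 43.5 → r_n = 359.1 kN; interior l_c = 125 − 33 = 92 → r_n = 495.4 kN.
  R_n,bearing = 2·359.1 + 6·495.4 = 3690 kN → 0.75 × 3690 = 2770 kN.
Bolt shear governs: 1580 kN.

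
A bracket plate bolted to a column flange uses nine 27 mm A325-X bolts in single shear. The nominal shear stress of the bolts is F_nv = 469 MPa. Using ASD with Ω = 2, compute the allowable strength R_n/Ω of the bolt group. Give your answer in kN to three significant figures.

1210 kN

A_b = π × 27² / 4 = 572.6 mm².
R_n = F_nv · A_b · n · n_s = 469 × 572.6 × 9 × 1 / 1000 = 2417 kN.
Allowable strength R_n/Ω = 2417 / 2 = 1210 kN.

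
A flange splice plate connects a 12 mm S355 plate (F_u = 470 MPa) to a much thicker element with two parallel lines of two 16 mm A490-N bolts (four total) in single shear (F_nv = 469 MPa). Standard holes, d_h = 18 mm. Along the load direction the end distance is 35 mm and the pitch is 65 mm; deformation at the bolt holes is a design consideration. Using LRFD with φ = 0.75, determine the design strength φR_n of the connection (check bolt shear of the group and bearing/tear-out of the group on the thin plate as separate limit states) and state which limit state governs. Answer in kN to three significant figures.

Bolt shear: A_b = π·16²/4 = 201.1 mm²; R_n = 469 × 201.1 × 4 × 1 / 1000 = 377.2 kN → 0.75 × 377.2 = 283 kN.
Bearing (1.2 l_c t F_u ≤ 2.4 d t F_u): upper limit = 2.4·16·12·470 / 1000 = 216.6 kN.
  Edge l_c = 35 − 18/2 = 26 → r_n = 176 kN; interior l_c = 65 − 18 = 47 → r_n = 216.6 kN.
  R_n,bearing = 2·176 + 2·216.6 = 785.1 kN → 0.75 × 785.1 = 589 kN.
Bolt shear governs: 283 kN.

283 kN (bolt shear governs)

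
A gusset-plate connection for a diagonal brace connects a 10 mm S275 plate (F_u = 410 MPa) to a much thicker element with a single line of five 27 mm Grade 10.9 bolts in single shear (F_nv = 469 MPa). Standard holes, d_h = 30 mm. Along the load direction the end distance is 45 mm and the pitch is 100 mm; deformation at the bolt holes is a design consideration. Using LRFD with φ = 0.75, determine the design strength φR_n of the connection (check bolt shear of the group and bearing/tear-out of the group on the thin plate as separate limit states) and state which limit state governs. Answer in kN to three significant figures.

908 kN (bearing governs)

Bolt shear: A_b = π·27²/4 = 572.6 mm²; R_n = 469 × 572.6 × 5 × 1 / 1000 = 1343 kN → 0.75 × 1343 = 1010 kN.
Bearing (1.2 l_c t F_u ≤ 2.4 d t F_u): upper limit = 2.4·27·10·410 / 1000 = 265.7 kN.
  Edge l_c = 45 − 30/2 = 30 → r_n = 147.6 kN; interior l_c = 100 − 30 = 70 → r_n = 265.7 kN.
  R_n,bearing = 1·147.6 + 4·265.7 = 1210 kN → 0.75 × 1210 = 908 kN.
Bearing governs: 908 kN.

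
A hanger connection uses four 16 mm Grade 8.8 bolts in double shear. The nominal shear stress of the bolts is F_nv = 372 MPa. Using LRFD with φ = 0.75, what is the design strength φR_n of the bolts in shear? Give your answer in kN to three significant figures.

449 kN

A_b = π × 16² / 4 = 201.1 mm².
R_n = F_nv · A_b · n · n_s = 372 × 201.1 × 4 × 2 / 1000 = 598.4 kN.
Design strength φR_n = 0.75 × 598.4 = 449 kN.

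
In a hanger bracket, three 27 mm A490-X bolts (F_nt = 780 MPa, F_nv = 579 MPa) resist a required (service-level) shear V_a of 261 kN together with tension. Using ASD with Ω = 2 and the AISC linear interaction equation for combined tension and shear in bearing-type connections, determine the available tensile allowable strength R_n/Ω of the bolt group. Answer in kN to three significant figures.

519 kN

A_b = π·27²/4 = 572.6 mm²; f_rv = 261 × 1000 / (3 × 572.6) = 152 MPa.
F'_nt = 1.3 F_nt − (Ω F_nt / F_nv) f_rv = 1.3·780 − (2·780/579)·152 = 604.6 MPa, capped at F_nt → F'_nt = 604.6 MPa.
R_n = F'_nt · A_b · n = 604.6 × 572.6 × 3 / 1000 = 1039 kN.
Allowable strength R_n/Ω = 1039 / 2 = 519 kN.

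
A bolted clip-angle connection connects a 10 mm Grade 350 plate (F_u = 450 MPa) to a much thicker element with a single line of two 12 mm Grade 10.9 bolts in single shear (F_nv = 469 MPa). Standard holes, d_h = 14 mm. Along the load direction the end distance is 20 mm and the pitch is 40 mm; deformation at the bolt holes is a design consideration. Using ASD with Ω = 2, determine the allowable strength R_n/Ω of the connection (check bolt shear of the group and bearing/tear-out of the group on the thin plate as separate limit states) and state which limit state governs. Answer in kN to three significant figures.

53 kN (bolt shear governs)

Bolt shear: A_b = π·12²/4 = 113.1 mm²; R_n = 469 × 113.1 × 2 × 1 / 1000 = 106.1 kN → 106.1 / 2 = 53 kN.
Bearing (1.2 l_c t F_u ≤ 2.4 d t F_u): upper limit = 2.4·12·10·450 / 1000 = 129.6 kN.
  Edge l_c = 20 − 14/2 = 13 → r_n = 70.2 kN; interior l_c = 40 − 14 = 26 → r_n = 129.6 kN.
  R_n,bearing = 1·70.2 + 1·129.6 = 199.8 kN → 199.8 / 2 = 99.9 kN.
Bolt shear governs: 53 kN.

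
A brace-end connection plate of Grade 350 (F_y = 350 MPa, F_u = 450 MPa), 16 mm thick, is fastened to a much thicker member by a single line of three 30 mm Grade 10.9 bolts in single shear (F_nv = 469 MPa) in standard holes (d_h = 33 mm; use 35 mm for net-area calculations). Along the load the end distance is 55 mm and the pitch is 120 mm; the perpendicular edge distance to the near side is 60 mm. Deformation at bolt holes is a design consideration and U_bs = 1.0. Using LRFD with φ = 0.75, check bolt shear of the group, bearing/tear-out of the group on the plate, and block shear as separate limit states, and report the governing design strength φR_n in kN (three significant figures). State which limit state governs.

Bolt shear: A_b = π·30²/4 = 706.9 mm²; R_n = 469 × 706.9 × 3 × 1 / 1000 = 994.5 kN → 0.75 × 994.5 = 746 kN.
Bearing: edge l_c = 38.5, r_n = 332.6 kN; interior l_c = 87, r_n = 518.4 kN; R_n = 332.6 + 2·518.4 = 1369 kN → 1030 kN.
Block shear: A_gv = 4720, A_nv = 3320, A_nt = 680 mm²; R_n = min(0.6F_uA_nv, 0.6F_yA_gv) + U_bs·F_u·A_nt = 1202 kN → 902 kN.
Bolt shear governs: 746 kN.

746 kN (bolt shear governs)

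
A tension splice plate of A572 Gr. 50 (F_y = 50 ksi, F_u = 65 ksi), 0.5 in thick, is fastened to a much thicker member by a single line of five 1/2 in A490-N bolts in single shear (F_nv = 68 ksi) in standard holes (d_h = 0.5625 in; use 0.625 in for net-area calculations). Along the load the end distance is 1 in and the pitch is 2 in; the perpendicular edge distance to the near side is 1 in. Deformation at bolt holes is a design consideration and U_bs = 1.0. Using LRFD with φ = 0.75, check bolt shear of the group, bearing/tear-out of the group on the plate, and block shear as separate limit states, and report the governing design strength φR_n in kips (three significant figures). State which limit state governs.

Bolt shear: A_b = π·0.5²/4 = 0.1963 in²; R_n = 68 × 0.1963 × 5 × 1 = 66.76 kips → 0.75 × 66.76 = 50.1 kips.
Bearing: edge l_c = 0.7188, r_n = 28.03 kips; interior l_c = 1.438, r_n = 39 kips; R_n = 28.03 + 4·39 = 184 kips → 138 kips.
Block shear: A_gv = 4.5, A_nv = 3.094, A_nt = 0.3438 in²; R_n = min(0.6F_uA_nv, 0.6F_yA_gv) + U_bs·F_u·A_nt = 143 kips → 107 kips.
Bolt shear governs: 50.1 kips.

50.1 kips (bolt shear governs)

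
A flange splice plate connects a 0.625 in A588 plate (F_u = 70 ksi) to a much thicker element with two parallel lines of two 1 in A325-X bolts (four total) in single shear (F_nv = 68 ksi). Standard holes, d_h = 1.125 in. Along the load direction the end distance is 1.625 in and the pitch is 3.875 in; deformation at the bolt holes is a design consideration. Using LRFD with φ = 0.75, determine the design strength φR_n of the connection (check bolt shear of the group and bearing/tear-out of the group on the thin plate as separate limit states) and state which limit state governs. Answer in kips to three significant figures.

160 kips (bolt shear governs)

Bolt shear: A_b = π·1²/4 = 0.7854 in²; R_n = 68 × 0.7854 × 4 × 1 = 213.6 kips → 0.75 × 213.6 = 160 kips.
Bearing (1.2 l_c t F_u ≤ 2.4 d t F_u): upper limit = 2.4·1·0.625·70 = 105 kips.
  Edge l_c = 1.625 − 1.125/2 = 1.062 → r_n = 55.78 kips; interior l_c = 3.875 − 1.125 = 2.75 → r_n = 105 kips.
  R_n,bearing = 2·55.78 + 2·105 = 321.6 kips → 0.75 × 321.6 = 241 kips.
Bolt shear governs: 160 kips.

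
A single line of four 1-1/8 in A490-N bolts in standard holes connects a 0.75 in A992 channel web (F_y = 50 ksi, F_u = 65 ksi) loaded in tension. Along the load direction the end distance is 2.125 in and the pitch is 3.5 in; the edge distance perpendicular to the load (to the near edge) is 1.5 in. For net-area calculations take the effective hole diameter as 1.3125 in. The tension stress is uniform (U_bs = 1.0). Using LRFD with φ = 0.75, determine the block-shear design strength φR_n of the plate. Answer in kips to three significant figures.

Shear plane L_v = 2.125 + 3·3.5 = 12.62 in; A_gv = 12.62 × 0.75 = 9.469 in².
A_nv = (12.62 − 3.5·1.3125) × 0.75 = 6.023 in².
A_nt = (1.5 − 0.5·1.3125) × 0.75 = 0.6328 in².
0.6 F_u A_nv = 234.9 kips; 0.6 F_y A_gv = 284.1 kips → shear rupture governs the shear term.
R_n = 234.9 + 1.0 × 65 × 0.6328 = 276 kips.
Design strength φR_n = 0.75 × 276 = 207 kips.

207 kips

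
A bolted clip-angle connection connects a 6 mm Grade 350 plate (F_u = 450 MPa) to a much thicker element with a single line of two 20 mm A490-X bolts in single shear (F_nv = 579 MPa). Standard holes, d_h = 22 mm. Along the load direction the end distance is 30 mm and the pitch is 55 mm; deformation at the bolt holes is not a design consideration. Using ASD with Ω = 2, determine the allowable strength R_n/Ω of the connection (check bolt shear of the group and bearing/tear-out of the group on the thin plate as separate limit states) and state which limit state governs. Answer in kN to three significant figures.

Bolt shear: A_b = π·20²/4 = 314.2 mm²; R_n = 579 × 314.2 × 2 × 1 / 1000 = 363.8 kN → 363.8 / 2 = 182 kN.
Bearing (1.5 l_c t F_u ≤ 3.0 d t F_u): upper limit = 3.0·20·6·450 / 1000 = 162 kN.
  Edge l_c = 30 − 22/2 = 19 → r_n = 76.95 kN; interior l_c = 55 − 22 = 33 → r_n = 133.7 kN.
  R_n,bearing = 1·76.95 + 1·133.7 = 210.6 kN → 210.6 / 2 = 105 kN.
Bearing governs: 105 kN.

105 kN (bearing governs)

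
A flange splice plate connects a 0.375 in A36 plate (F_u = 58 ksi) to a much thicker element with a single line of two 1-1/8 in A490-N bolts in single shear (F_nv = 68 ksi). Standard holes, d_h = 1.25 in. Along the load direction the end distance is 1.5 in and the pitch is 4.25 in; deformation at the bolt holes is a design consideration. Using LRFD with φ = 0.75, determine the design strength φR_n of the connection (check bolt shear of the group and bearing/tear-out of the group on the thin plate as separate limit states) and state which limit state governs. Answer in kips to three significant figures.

61.2 kips (bearing governs)

Bolt shear: A_b = π·1.125²/4 = 0.994 in²; R_n = 68 × 0.994 × 2 × 1 = 135.2 kips → 0.75 × 135.2 = 101 kips.
Bearing (1.2 l_c t F_u ≤ 2.4 d t F_u): upper limit = 2.4·1.125·0.375·58 = 58.72 kips.
  Edge l_c = 1.5 − 1.25/2 = 0.875 → r_n = 22.84 kips; interior l_c = 4.25 − 1.25 = 3 → r_n = 58.72 kips.
  R_n,bearing = 1·22.84 + 1·58.72 = 81.56 kips → 0.75 × 81.56 = 61.2 kips.
Bearing governs: 61.2 kips.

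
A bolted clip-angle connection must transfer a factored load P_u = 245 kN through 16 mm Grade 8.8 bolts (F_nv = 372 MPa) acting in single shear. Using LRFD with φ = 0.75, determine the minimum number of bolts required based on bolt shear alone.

A_b = π·16²/4 = 201.1 mm².
Per-bolt design strength φR_n = 0.75 × 372 × 201.1 × 1 / 1000 = 56.1 kN.
n ≥ 245 / 56.1 = 4.367 → use 5 bolts.

5 bolts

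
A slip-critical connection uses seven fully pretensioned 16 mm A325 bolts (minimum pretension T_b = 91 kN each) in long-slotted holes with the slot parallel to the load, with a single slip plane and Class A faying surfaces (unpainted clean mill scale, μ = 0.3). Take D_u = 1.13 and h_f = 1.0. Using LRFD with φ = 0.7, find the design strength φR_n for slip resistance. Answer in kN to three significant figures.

R_n = μ · D_u · h_f · T_b · n_s · n_b = 0.3 × 1.13 × 1.0 × 91 × 1 × 7 = 215.9 kN.
Design strength φR_n = 0.7 × 215.9 = 151 kN.

151 kN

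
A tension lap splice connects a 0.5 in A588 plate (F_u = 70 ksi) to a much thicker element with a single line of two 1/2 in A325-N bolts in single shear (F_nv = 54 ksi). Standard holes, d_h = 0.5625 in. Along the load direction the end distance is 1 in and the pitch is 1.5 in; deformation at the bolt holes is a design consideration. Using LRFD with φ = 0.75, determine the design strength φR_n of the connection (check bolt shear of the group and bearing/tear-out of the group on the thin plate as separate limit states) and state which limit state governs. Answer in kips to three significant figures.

Bolt shear: A_b = π·0.5²/4 = 0.1963 in²; R_n = 54 × 0.1963 × 2 × 1 = 21.21 kips → 0.75 × 21.21 = 15.9 kips.
Bearing (1.2 l_c t F_u ≤ 2.4 d t F_u): upper limit = 2.4·0.5·0.5·70 = 42 kips.
  Edge l_c = 1 − 0.5625/2 = 0.7188 → r_n = 30.19 kips; interior l_c = 1.5 − 0.5625 = 0.9375 → r_n = 39.38 kips.
  R_n,bearing = 1·30.19 + 1·39.38 = 69.56 kips → 0.75 × 69.56 = 52.2 kips.
Bolt shear governs: 15.9 kips.

15.9 kips (bolt shear governs)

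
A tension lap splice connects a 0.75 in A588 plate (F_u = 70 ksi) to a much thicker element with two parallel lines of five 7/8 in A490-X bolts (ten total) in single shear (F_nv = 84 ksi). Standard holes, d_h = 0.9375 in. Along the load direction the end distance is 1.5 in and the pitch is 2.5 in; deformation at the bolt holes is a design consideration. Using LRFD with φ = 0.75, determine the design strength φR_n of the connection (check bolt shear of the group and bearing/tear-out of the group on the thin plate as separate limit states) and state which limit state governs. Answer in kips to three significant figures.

Bolt shear: A_b = π·0.875²/4 = 0.6013 in²; R_n = 84 × 0.6013 × 10 × 1 = 505.1 kips → 0.75 × 505.1 = 379 kips.
Bearing (1.2 l_c t F_u ≤ 2.4 d t F_u): upper limit = 2.4·0.875·0.75·70 = 110.3 kips.
  Edge l_c = 1.5 − 0.9375/2 = 1.031 → r_n = 64.97 kips; interior l_c = 2.5 − 0.9375 = 1.562 → r_n = 98.44 kips.
  R_n,bearing = 2·64.97 + 8·98.44 = 917.4 kips → 0.75 × 917.4 = 688 kips.
Bolt shear governs: 379 kips.

379 kips (bolt shear governs)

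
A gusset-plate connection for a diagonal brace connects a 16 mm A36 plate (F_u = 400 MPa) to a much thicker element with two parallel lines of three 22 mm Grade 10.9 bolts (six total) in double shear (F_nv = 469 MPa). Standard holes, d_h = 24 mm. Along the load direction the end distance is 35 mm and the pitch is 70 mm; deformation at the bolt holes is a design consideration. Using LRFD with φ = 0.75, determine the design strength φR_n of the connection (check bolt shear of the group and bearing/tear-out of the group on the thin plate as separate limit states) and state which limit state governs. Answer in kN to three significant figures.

1280 kN (bearing governs)

Bolt shear: A_b = π·22²/4 = 380.1 mm²; R_n = 469 × 380.1 × 6 × 2 / 1000 = 2139 kN → 0.75 × 2139 = 1600 kN.
Bearing (1.2 l_c t F_u ≤ 2.4 d t F_u): upper limit = 2.4·22·16·400 / 1000 = 337.9 kN.
  Edge l_c = 35 − 24/2 = 23 → r_n = 176.6 kN; interior l_c = 70 − 24 = 46 → r_n = 337.9 kN.
  R_n,bearing = 2·176.6 + 4·337.9 = 1705 kN → 0.75 × 1705 = 1280 kN.
Bearing governs: 1280 kN.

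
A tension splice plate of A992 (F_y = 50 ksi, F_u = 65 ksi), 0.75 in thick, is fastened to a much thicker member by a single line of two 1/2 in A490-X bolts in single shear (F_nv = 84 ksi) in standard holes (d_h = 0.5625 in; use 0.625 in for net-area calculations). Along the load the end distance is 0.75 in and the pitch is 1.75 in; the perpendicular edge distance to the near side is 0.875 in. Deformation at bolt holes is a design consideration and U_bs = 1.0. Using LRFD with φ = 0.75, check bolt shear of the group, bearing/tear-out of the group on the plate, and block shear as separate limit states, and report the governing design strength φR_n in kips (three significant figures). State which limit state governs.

Bolt shear: A_b = π·0.5²/4 = 0.1963 in²; R_n = 84 × 0.1963 × 2 × 1 = 32.99 kips → 0.75 × 32.99 = 24.7 kips.
Bearing: edge l_c = 0.4688, r_n = 27.42 kips; interior l_c = 1.188, r_n = 58.5 kips; R_n = 27.42 + 1·58.5 = 85.92 kips → 64.4 kips.
Block shear: A_gv = 1.875, A_nv = 1.172, A_nt = 0.4219 in²; R_n = min(0.6F_uA_nv, 0.6F_yA_gv) + U_bs·F_u·A_nt = 73.12 kips → 54.8 kips.
Bolt shear governs: 24.7 kips.

24.7 kips (bolt shear governs)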